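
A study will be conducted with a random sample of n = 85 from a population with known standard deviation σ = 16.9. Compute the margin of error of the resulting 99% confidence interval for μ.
Margin of error = 4.72

Margin of error = z* · σ/√n
= 2.576 · 16.9/√85
= 2.576 · 16.9/9.2195
= 4.72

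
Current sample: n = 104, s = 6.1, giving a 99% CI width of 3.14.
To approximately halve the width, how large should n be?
n ≈ 416

CI width ∝ 1/√n
To reduce width by factor 2, need √n to grow by 2 → need 2² = 4 times as many samples.

Current: n = 104, width = 3.14
New: n = 416, width ≈ 1.55

Width reduced by factor of 3.14/1.55 = 2.03.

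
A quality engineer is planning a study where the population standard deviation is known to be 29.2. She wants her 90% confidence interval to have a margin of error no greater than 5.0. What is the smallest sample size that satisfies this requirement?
n ≥ 93

For margin E ≤ 5.0:
n ≥ (z* · σ / E)²
n ≥ (1.645 · 29.2 / 5.0)²
n ≥ 92.29

Minimum n = 93 (rounding up)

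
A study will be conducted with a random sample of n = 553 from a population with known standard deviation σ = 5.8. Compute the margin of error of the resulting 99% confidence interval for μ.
Margin of error = 0.64

Margin of error = z* · σ/√n
= 2.576 · 5.8/√553
= 2.576 · 5.8/23.5160
= 0.64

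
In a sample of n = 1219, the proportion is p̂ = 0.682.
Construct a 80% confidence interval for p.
(0.665, 0.699)

Proportion CI:
SE = √(p̂(1-p̂)/n) = √(0.682 · 0.318 / 1219) = 0.01334

z* = 1.282
Margin = z* · SE = 1.282 · 0.01334 = 0.0171

CI: 0.682 ± 0.0171 = (0.665, 0.699)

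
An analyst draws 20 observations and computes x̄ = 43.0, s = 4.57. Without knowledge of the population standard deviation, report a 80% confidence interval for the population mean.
(41.64, 44.36)

t-interval (σ unknown):
df = n - 1 = 19
t* = 1.328 for 80% confidence

Margin of error = t* · s/√n = 1.328 · 4.57/√20 = 1.36

CI: (41.64, 44.36)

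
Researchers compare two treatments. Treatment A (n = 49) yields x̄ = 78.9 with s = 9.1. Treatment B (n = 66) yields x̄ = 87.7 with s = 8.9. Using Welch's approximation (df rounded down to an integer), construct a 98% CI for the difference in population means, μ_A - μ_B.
(-12.82, -4.78)

Difference: x̄₁ - x̄₂ = -8.80
SE = √(s₁²/n₁ + s₂²/n₂) = √(9.1²/49 + 8.9²/66) = 1.7000
df = 102.29 → 102 (Welch–Satterthwaite, rounded down)
t* = 2.363

CI: -8.80 ± 2.363 · 1.7000 = -8.80 ± 4.02 = (-12.82, -4.78)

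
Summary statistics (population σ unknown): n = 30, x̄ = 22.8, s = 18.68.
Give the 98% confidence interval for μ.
(14.40, 31.20)

t-interval (σ unknown):
df = n - 1 = 29
t* = 2.462 for 98% confidence

Margin of error = t* · s/√n = 2.462 · 18.68/√30 = 8.40

CI: (14.40, 31.20)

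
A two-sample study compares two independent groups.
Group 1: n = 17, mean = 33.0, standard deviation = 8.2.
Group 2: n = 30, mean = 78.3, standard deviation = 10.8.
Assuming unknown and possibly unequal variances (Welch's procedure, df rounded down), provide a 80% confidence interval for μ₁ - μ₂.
(-48.95, -41.65)

Difference: x̄₁ - x̄₂ = -45.30
SE = √(s₁²/n₁ + s₂²/n₂) = √(8.2²/17 + 10.8²/30) = 2.8006
df = 41.04 → 41 (Welch–Satterthwaite, rounded down)
t* = 1.303

CI: -45.30 ± 1.303 · 2.8006 = -45.30 ± 3.65 = (-48.95, -41.65)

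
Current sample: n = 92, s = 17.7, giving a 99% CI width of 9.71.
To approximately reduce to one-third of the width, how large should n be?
n ≈ 828

CI width ∝ 1/√n
To reduce width by factor 3, need √n to grow by 3 → need 3² = 9 times as many samples.

Current: n = 92, width = 9.71
New: n = 828, width ≈ 3.18

Width reduced by factor of 9.71/3.18 = 3.05.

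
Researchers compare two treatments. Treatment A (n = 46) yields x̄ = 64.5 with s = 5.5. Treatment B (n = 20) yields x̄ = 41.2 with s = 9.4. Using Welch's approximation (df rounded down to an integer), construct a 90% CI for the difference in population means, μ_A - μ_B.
(19.45, 27.15)

Difference: x̄₁ - x̄₂ = 23.30
SE = √(s₁²/n₁ + s₂²/n₂) = √(5.5²/46 + 9.4²/20) = 2.2529
df = 24.84 → 24 (Welch–Satterthwaite, rounded down)
t* = 1.711

CI: 23.30 ± 1.711 · 2.2529 = 23.30 ± 3.85 = (19.45, 27.15)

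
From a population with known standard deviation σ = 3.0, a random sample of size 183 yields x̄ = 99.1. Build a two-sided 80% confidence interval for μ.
(98.82, 99.38)

z-interval (σ known):
z* = 1.282 for 80% confidence

Margin of error = z* · σ/√n = 1.282 · 3.0/√183 = 0.28

CI: (99.1 - 0.28, 99.1 + 0.28) = (98.82, 99.38)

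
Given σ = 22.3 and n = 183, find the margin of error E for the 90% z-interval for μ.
Margin of error = 2.71

Margin of error = z* · σ/√n
= 1.645 · 22.3/√183
= 1.645 · 22.3/13.5277
= 2.71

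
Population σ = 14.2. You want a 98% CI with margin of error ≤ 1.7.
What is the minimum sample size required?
n ≥ 378

For margin E ≤ 1.7:
n ≥ (z* · σ / E)²
n ≥ (2.326 · 14.2 / 1.7)²
n ≥ 377.48

Minimum n = 378 (rounding up)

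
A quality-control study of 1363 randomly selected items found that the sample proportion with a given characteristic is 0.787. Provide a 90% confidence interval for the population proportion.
(0.769, 0.805)

Proportion CI:
SE = √(p̂(1-p̂)/n) = √(0.787 · 0.213 / 1363) = 0.01109

z* = 1.645
Margin = z* · SE = 1.645 · 0.01109 = 0.0182

CI: 0.787 ± 0.0182 = (0.769, 0.805)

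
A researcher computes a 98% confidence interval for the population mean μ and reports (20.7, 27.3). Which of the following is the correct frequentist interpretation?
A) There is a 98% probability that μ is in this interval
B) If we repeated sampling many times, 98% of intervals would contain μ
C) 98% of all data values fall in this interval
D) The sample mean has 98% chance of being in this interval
B

A) Wrong — μ is fixed; the randomness lives in the interval, not in μ.
B) Correct — this is the frequentist long-run coverage interpretation.
C) Wrong — a CI is about the parameter μ, not individual data values.
D) Wrong — x̄ is observed and sits in the interval by construction.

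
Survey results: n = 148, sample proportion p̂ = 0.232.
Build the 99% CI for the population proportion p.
(0.143, 0.321)

Proportion CI:
SE = √(p̂(1-p̂)/n) = √(0.232 · 0.768 / 148) = 0.03470

z* = 2.576
Margin = z* · SE = 2.576 · 0.03470 = 0.0894

CI: 0.232 ± 0.0894 = (0.143, 0.321)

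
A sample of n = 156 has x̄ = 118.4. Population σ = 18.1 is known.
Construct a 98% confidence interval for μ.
(115.03, 121.77)

z-interval (σ known):
z* = 2.326 for 98% confidence

Margin of error = z* · σ/√n = 2.326 · 18.1/√156 = 3.37

CI: (118.4 - 3.37, 118.4 + 3.37) = (115.03, 121.77)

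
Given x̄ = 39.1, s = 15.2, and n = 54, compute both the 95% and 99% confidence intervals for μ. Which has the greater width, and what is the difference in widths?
99% CI is wider by 2.75

df = 53
95% CI: t* = 2.006, (34.95, 43.25), width = 2 · t* · s/√n = 8.30
99% CI: t* = 2.672, (33.57, 44.63), width = 2 · t* · s/√n = 11.05

The 99% CI is wider by 11.05 - 8.30 = 2.75.
Higher confidence requires a wider interval.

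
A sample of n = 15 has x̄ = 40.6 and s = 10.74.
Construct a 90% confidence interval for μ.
(35.72, 45.48)

t-interval (σ unknown):
df = n - 1 = 14
t* = 1.761 for 90% confidence

Margin of error = t* · s/√n = 1.761 · 10.74/√15 = 4.88

CI: (35.72, 45.48)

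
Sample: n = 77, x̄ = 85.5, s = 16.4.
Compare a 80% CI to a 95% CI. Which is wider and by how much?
95% CI is wider by 2.62

df = 76
80% CI: t* = 1.293, (83.08, 87.92), width = 2 · t* · s/√n = 4.83
95% CI: t* = 1.992, (81.78, 89.22), width = 2 · t* · s/√n = 7.45

The 95% CI is wider by 7.45 - 4.83 = 2.62.
Higher confidence requires a wider interval.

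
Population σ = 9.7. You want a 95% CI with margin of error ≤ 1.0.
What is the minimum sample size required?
n ≥ 362

For margin E ≤ 1.0:
n ≥ (z* · σ / E)²
n ≥ (1.960 · 9.7 / 1.0)²
n ≥ 361.46

Minimum n = 362 (rounding up)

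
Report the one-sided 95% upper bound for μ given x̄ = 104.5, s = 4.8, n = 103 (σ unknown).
μ ≤ 105.29

Upper bound (one-sided):
t* = 1.660 (one-sided for 95%)
Upper bound = x̄ + t* · s/√n = 104.5 + 1.660 · 4.8/√103 = 105.29

We are 95% confident that μ ≤ 105.29.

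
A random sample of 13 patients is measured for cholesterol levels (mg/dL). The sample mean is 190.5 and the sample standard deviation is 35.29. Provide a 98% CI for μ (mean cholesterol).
(164.26, 216.74)

t-interval (σ unknown):
df = n - 1 = 12
t* = 2.681 for 98% confidence

Margin of error = t* · s/√n = 2.681 · 35.29/√13 = 26.24

CI: (164.26, 216.74)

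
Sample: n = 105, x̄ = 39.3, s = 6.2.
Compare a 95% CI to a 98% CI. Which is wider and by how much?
98% CI is wider by 0.46

df = 104
95% CI: t* = 1.983, (38.10, 40.50), width = 2 · t* · s/√n = 2.40
98% CI: t* = 2.363, (37.87, 40.73), width = 2 · t* · s/√n = 2.86

The 98% CI is wider by 2.86 - 2.40 = 0.46.
Higher confidence requires a wider interval.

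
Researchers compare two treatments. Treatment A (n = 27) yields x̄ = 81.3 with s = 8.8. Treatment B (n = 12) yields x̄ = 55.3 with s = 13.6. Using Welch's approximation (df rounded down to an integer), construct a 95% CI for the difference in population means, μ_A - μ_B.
(16.89, 35.11)

Difference: x̄₁ - x̄₂ = 26.00
SE = √(s₁²/n₁ + s₂²/n₂) = √(8.8²/27 + 13.6²/12) = 4.2757
df = 15.25 → 15 (Welch–Satterthwaite, rounded down)
t* = 2.131

CI: 26.00 ± 2.131 · 4.2757 = 26.00 ± 9.11 = (16.89, 35.11)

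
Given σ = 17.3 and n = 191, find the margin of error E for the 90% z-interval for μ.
Margin of error = 2.06

Margin of error = z* · σ/√n
= 1.645 · 17.3/√191
= 1.645 · 17.3/13.8203
= 2.06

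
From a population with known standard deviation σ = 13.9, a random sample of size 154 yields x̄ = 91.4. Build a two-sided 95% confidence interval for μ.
(89.20, 93.60)

z-interval (σ known):
z* = 1.960 for 95% confidence

Margin of error = z* · σ/√n = 1.960 · 13.9/√154 = 2.20

CI: (91.4 - 2.20, 91.4 + 2.20) = (89.20, 93.60)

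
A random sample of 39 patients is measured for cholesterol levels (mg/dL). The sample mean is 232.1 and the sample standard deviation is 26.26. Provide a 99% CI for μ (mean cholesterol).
(220.70, 243.50)

t-interval (σ unknown):
df = n - 1 = 38
t* = 2.712 for 99% confidence

Margin of error = t* · s/√n = 2.712 · 26.26/√39 = 11.40

CI: (220.70, 243.50)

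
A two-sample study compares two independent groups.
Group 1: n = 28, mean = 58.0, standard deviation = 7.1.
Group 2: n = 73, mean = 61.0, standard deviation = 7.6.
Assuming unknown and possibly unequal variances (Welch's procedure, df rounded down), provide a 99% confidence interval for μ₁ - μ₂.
(-7.30, 1.30)

Difference: x̄₁ - x̄₂ = -3.00
SE = √(s₁²/n₁ + s₂²/n₂) = √(7.1²/28 + 7.6²/73) = 1.6098
df = 52.17 → 52 (Welch–Satterthwaite, rounded down)
t* = 2.674

CI: -3.00 ± 2.674 · 1.6098 = -3.00 ± 4.30 = (-7.30, 1.30)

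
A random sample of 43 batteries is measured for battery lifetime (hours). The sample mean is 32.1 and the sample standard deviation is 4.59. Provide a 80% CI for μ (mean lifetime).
(31.19, 33.01)

t-interval (σ unknown):
df = n - 1 = 42
t* = 1.302 for 80% confidence

Margin of error = t* · s/√n = 1.302 · 4.59/√43 = 0.91

CI: (31.19, 33.01)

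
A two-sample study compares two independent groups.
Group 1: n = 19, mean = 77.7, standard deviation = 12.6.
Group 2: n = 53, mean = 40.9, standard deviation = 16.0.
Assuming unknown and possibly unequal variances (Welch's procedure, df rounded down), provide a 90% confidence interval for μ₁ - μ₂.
(30.68, 42.92)

Difference: x̄₁ - x̄₂ = 36.80
SE = √(s₁²/n₁ + s₂²/n₂) = √(12.6²/19 + 16.0²/53) = 3.6313
df = 40.18 → 40 (Welch–Satterthwaite, rounded down)
t* = 1.684

CI: 36.80 ± 1.684 · 3.6313 = 36.80 ± 6.12 = (30.68, 42.92)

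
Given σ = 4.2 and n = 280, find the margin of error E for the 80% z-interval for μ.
Margin of error = 0.32

Margin of error = z* · σ/√n
= 1.282 · 4.2/√280
= 1.282 · 4.2/16.7332
= 0.32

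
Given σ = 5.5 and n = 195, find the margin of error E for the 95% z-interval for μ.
Margin of error = 0.77

Margin of error = z* · σ/√n
= 1.960 · 5.5/√195
= 1.960 · 5.5/13.9642
= 0.77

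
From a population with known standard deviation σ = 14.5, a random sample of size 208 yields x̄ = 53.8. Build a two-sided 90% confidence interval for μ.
(52.15, 55.45)

z-interval (σ known):
z* = 1.645 for 90% confidence

Margin of error = z* · σ/√n = 1.645 · 14.5/√208 = 1.65

CI: (53.8 - 1.65, 53.8 + 1.65) = (52.15, 55.45)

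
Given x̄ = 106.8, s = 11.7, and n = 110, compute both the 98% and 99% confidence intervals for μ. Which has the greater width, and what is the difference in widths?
99% CI is wider by 0.58

df = 109
98% CI: t* = 2.361, (104.17, 109.43), width = 2 · t* · s/√n = 5.27
99% CI: t* = 2.622, (103.88, 109.72), width = 2 · t* · s/√n = 5.85

The 99% CI is wider by 5.85 - 5.27 = 0.58.
Higher confidence requires a wider interval.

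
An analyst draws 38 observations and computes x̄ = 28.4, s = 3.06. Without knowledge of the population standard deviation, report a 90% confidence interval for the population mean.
(27.56, 29.24)

t-interval (σ unknown):
df = n - 1 = 37
t* = 1.687 for 90% confidence

Margin of error = t* · s/√n = 1.687 · 3.06/√38 = 0.84

CI: (27.56, 29.24)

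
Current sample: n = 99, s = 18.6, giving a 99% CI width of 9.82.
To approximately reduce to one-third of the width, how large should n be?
n ≈ 891

CI width ∝ 1/√n
To reduce width by factor 3, need √n to grow by 3 → need 3² = 9 times as many samples.

Current: n = 99, width = 9.82
New: n = 891, width ≈ 3.22

Width reduced by factor of 9.82/3.22 = 3.05.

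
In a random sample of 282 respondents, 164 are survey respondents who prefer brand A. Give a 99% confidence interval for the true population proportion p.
(0.506, 0.657)

Proportion CI:
p̂ = 164/282 = 0.58156
SE = √(p̂(1-p̂)/n) = √(0.58156 · 0.41844 / 282) = 0.02938

z* = 2.576
Margin = z* · SE = 2.576 · 0.02938 = 0.0757

CI: 0.58156 ± 0.0757 = (0.506, 0.657)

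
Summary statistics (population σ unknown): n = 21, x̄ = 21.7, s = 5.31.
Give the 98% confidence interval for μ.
(18.77, 24.63)

t-interval (σ unknown):
df = n - 1 = 20
t* = 2.528 for 98% confidence

Margin of error = t* · s/√n = 2.528 · 5.31/√21 = 2.93

CI: (18.77, 24.63)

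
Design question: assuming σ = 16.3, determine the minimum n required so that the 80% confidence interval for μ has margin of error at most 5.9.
n ≥ 13

For margin E ≤ 5.9:
n ≥ (z* · σ / E)²
n ≥ (1.282 · 16.3 / 5.9)²
n ≥ 12.54

Minimum n = 13 (rounding up)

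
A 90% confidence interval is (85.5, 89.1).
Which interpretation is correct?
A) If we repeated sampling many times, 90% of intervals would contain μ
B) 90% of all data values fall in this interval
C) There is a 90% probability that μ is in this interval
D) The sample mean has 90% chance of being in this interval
A

A) Correct — this is the frequentist long-run coverage interpretation.
B) Wrong — a CI is about the parameter μ, not individual data values.
C) Wrong — μ is fixed; the randomness lives in the interval, not in μ.
D) Wrong — x̄ is observed and sits in the interval by construction.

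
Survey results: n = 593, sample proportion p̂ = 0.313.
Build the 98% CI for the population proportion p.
(0.269, 0.357)

Proportion CI:
SE = √(p̂(1-p̂)/n) = √(0.313 · 0.687 / 593) = 0.01904

z* = 2.326
Margin = z* · SE = 2.326 · 0.01904 = 0.0443

CI: 0.313 ± 0.0443 = (0.269, 0.357)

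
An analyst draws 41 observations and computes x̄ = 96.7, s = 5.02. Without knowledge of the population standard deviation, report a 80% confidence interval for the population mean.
(95.68, 97.72)

t-interval (σ unknown):
df = n - 1 = 40
t* = 1.303 for 80% confidence

Margin of error = t* · s/√n = 1.303 · 5.02/√41 = 1.02

CI: (95.68, 97.72)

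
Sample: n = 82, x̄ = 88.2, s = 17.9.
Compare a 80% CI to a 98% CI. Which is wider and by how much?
98% CI is wider by 4.27

df = 81
80% CI: t* = 1.292, (85.65, 90.75), width = 2 · t* · s/√n = 5.11
98% CI: t* = 2.373, (83.51, 92.89), width = 2 · t* · s/√n = 9.38

The 98% CI is wider by 9.38 - 5.11 = 4.27.
Higher confidence requires a wider interval.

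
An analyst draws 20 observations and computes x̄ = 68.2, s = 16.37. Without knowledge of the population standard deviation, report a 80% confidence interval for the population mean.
(63.34, 73.06)

t-interval (σ unknown):
df = n - 1 = 19
t* = 1.328 for 80% confidence

Margin of error = t* · s/√n = 1.328 · 16.37/√20 = 4.86

CI: (63.34, 73.06)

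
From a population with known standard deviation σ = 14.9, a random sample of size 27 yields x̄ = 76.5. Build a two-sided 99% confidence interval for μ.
(69.11, 83.89)

z-interval (σ known):
z* = 2.576 for 99% confidence

Margin of error = z* · σ/√n = 2.576 · 14.9/√27 = 7.39

CI: (76.5 - 7.39, 76.5 + 7.39) = (69.11, 83.89)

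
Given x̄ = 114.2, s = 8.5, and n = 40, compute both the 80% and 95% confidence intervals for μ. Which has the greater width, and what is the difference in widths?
95% CI is wider by 1.93

df = 39
80% CI: t* = 1.304, (112.45, 115.95), width = 2 · t* · s/√n = 3.51
95% CI: t* = 2.023, (111.48, 116.92), width = 2 · t* · s/√n = 5.44

The 95% CI is wider by 5.44 - 3.51 = 1.93.
Higher confidence requires a wider interval.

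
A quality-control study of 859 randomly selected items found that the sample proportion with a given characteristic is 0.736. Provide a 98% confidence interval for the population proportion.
(0.701, 0.771)

Proportion CI:
SE = √(p̂(1-p̂)/n) = √(0.736 · 0.264 / 859) = 0.01504

z* = 2.326
Margin = z* · SE = 2.326 · 0.01504 = 0.0350

CI: 0.736 ± 0.0350 = (0.701, 0.771)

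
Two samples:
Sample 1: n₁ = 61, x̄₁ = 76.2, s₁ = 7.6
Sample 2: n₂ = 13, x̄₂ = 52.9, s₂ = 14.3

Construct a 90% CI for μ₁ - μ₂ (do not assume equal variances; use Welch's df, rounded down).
(16.07, 30.53)

Difference: x̄₁ - x̄₂ = 23.30
SE = √(s₁²/n₁ + s₂²/n₂) = √(7.6²/61 + 14.3²/13) = 4.0837
df = 13.48 → 13 (Welch–Satterthwaite, rounded down)
t* = 1.771

CI: 23.30 ± 1.771 · 4.0837 = 23.30 ± 7.23 = (16.07, 30.53)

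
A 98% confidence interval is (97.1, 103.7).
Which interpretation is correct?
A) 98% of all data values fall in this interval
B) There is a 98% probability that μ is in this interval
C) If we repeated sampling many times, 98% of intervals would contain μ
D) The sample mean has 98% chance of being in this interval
C

A) Wrong — a CI is about the parameter μ, not individual data values.
B) Wrong — μ is fixed; the randomness lives in the interval, not in μ.
C) Correct — this is the frequentist long-run coverage interpretation.
D) Wrong — x̄ is observed and sits in the interval by construction.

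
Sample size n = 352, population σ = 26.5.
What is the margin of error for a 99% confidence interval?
Margin of error = 3.64

Margin of error = z* · σ/√n
= 2.576 · 26.5/√352
= 2.576 · 26.5/18.7617
= 3.64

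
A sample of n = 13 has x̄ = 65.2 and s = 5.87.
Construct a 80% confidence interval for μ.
(62.99, 67.41)

t-interval (σ unknown):
df = n - 1 = 12
t* = 1.356 for 80% confidence

Margin of error = t* · s/√n = 1.356 · 5.87/√13 = 2.21

CI: (62.99, 67.41)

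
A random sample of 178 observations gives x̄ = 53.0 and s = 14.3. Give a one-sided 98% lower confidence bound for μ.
μ ≥ 50.78

Lower bound (one-sided):
t* = 2.069 (one-sided for 98%)
Lower bound = x̄ - t* · s/√n = 53.0 - 2.069 · 14.3/√178 = 50.78

We are 98% confident that μ ≥ 50.78.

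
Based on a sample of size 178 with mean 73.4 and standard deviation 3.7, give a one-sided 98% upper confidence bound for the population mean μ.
μ ≤ 73.97

Upper bound (one-sided):
t* = 2.069 (one-sided for 98%)
Upper bound = x̄ + t* · s/√n = 73.4 + 2.069 · 3.7/√178 = 73.97

We are 98% confident that μ ≤ 73.97.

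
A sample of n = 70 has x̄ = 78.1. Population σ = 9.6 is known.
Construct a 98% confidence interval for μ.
(75.43, 80.77)

z-interval (σ known):
z* = 2.326 for 98% confidence

Margin of error = z* · σ/√n = 2.326 · 9.6/√70 = 2.67

CI: (78.1 - 2.67, 78.1 + 2.67) = (75.43, 80.77)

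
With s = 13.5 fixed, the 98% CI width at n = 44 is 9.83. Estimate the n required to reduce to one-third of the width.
n ≈ 396

CI width ∝ 1/√n
To reduce width by factor 3, need √n to grow by 3 → need 3² = 9 times as many samples.

Current: n = 44, width = 9.83
New: n = 396, width ≈ 3.17

Width reduced by factor of 9.83/3.17 = 3.10.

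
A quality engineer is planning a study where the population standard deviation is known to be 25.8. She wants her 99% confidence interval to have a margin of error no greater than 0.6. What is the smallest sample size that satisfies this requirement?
n ≥ 12270

For margin E ≤ 0.6:
n ≥ (z* · σ / E)²
n ≥ (2.576 · 25.8 / 0.6)²
n ≥ 12269.55

Minimum n = 12270 (rounding up)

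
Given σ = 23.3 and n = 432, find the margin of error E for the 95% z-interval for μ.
Margin of error = 2.20

Margin of error = z* · σ/√n
= 1.960 · 23.3/√432
= 1.960 · 23.3/20.7846
= 2.20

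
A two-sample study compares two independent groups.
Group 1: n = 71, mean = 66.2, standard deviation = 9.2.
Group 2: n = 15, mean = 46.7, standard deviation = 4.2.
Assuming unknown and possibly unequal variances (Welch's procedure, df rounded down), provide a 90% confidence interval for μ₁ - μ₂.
(16.92, 22.08)

Difference: x̄₁ - x̄₂ = 19.50
SE = √(s₁²/n₁ + s₂²/n₂) = √(9.2²/71 + 4.2²/15) = 1.5389
df = 47.09 → 47 (Welch–Satterthwaite, rounded down)
t* = 1.678

CI: 19.50 ± 1.678 · 1.5389 = 19.50 ± 2.58 = (16.92, 22.08)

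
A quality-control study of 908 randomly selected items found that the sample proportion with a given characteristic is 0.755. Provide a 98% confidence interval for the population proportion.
(0.722, 0.788)

Proportion CI:
SE = √(p̂(1-p̂)/n) = √(0.755 · 0.245 / 908) = 0.01427

z* = 2.326
Margin = z* · SE = 2.326 · 0.01427 = 0.0332

CI: 0.755 ± 0.0332 = (0.722, 0.788)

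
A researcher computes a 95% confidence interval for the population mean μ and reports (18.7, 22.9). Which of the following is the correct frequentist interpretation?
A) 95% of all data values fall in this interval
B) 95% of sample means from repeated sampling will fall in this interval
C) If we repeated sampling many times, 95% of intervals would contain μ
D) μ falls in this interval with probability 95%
C

A) Wrong — a CI is about the parameter μ, not individual data values.
B) Wrong — coverage applies to intervals containing μ, not to future x̄ values.
C) Correct — this is the frequentist long-run coverage interpretation.
D) Wrong — μ is fixed; the randomness lives in the interval, not in μ.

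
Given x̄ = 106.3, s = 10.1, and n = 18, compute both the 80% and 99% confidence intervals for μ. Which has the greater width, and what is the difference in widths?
99% CI is wider by 7.45

df = 17
80% CI: t* = 1.333, (103.13, 109.47), width = 2 · t* · s/√n = 6.35
99% CI: t* = 2.898, (99.40, 113.20), width = 2 · t* · s/√n = 13.80

The 99% CI is wider by 13.80 - 6.35 = 7.45.
Higher confidence requires a wider interval.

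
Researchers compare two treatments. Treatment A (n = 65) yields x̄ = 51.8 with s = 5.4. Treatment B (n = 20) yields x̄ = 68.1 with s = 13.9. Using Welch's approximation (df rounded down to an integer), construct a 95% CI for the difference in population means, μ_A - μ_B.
(-22.93, -9.67)

Difference: x̄₁ - x̄₂ = -16.30
SE = √(s₁²/n₁ + s₂²/n₂) = √(5.4²/65 + 13.9²/20) = 3.1795
df = 20.79 → 20 (Welch–Satterthwaite, rounded down)
t* = 2.086

CI: -16.30 ± 2.086 · 3.1795 = -16.30 ± 6.63 = (-22.93, -9.67)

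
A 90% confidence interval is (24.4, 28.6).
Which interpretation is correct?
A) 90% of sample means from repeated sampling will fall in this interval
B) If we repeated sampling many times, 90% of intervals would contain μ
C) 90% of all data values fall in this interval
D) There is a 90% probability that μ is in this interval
B

A) Wrong — coverage applies to intervals containing μ, not to future x̄ values.
B) Correct — this is the frequentist long-run coverage interpretation.
C) Wrong — a CI is about the parameter μ, not individual data values.
D) Wrong — μ is fixed; the randomness lives in the interval, not in μ.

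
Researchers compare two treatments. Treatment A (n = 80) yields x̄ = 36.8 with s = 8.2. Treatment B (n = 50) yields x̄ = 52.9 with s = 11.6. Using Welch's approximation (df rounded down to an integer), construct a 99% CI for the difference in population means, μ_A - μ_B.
(-21.06, -11.14)

Difference: x̄₁ - x̄₂ = -16.10
SE = √(s₁²/n₁ + s₂²/n₂) = √(8.2²/80 + 11.6²/50) = 1.8793
df = 79.57 → 79 (Welch–Satterthwaite, rounded down)
t* = 2.640

CI: -16.10 ± 2.640 · 1.8793 = -16.10 ± 4.96 = (-21.06, -11.14)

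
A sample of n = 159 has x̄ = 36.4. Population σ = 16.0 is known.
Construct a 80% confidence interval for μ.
(34.77, 38.03)

z-interval (σ known):
z* = 1.282 for 80% confidence

Margin of error = z* · σ/√n = 1.282 · 16.0/√159 = 1.63

CI: (36.4 - 1.63, 36.4 + 1.63) = (34.77, 38.03)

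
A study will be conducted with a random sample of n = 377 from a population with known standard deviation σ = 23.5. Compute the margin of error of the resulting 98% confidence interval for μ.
Margin of error = 2.82

Margin of error = z* · σ/√n
= 2.326 · 23.5/√377
= 2.326 · 23.5/19.4165
= 2.82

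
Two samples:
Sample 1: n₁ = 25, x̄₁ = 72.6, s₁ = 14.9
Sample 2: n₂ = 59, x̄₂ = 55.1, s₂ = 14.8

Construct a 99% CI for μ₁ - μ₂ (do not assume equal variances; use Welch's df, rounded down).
(7.95, 27.05)

Difference: x̄₁ - x̄₂ = 17.50
SE = √(s₁²/n₁ + s₂²/n₂) = √(14.9²/25 + 14.8²/59) = 3.5487
df = 45.01 → 45 (Welch–Satterthwaite, rounded down)
t* = 2.690

CI: 17.50 ± 2.690 · 3.5487 = 17.50 ± 9.55 = (7.95, 27.05)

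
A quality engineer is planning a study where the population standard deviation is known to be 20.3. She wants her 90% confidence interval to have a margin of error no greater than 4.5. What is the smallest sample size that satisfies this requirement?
n ≥ 56

For margin E ≤ 4.5:
n ≥ (z* · σ / E)²
n ≥ (1.645 · 20.3 / 4.5)²
n ≥ 55.07

Minimum n = 56 (rounding up)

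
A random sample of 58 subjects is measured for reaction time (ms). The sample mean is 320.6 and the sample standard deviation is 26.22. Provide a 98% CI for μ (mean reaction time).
(312.36, 328.84)

t-interval (σ unknown):
df = n - 1 = 57
t* = 2.394 for 98% confidence

Margin of error = t* · s/√n = 2.394 · 26.22/√58 = 8.24

CI: (312.36, 328.84)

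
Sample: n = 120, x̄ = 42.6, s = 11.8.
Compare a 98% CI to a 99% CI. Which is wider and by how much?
99% CI is wider by 0.56

df = 119
98% CI: t* = 2.358, (40.06, 45.14), width = 2 · t* · s/√n = 5.08
99% CI: t* = 2.618, (39.78, 45.42), width = 2 · t* · s/√n = 5.64

The 99% CI is wider by 5.64 - 5.08 = 0.56.
Higher confidence requires a wider interval.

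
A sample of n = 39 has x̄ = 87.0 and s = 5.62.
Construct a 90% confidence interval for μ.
(85.48, 88.52)

t-interval (σ unknown):
df = n - 1 = 38
t* = 1.686 for 90% confidence

Margin of error = t* · s/√n = 1.686 · 5.62/√39 = 1.52

CI: (85.48, 88.52)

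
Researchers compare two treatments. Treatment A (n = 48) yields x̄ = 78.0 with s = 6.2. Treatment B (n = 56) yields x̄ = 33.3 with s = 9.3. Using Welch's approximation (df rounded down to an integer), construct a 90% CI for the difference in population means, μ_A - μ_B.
(42.16, 47.24)

Difference: x̄₁ - x̄₂ = 44.70
SE = √(s₁²/n₁ + s₂²/n₂) = √(6.2²/48 + 9.3²/56) = 1.5314
df = 96.47 → 96 (Welch–Satterthwaite, rounded down)
t* = 1.661

CI: 44.70 ± 1.661 · 1.5314 = 44.70 ± 2.54 = (42.16, 47.24)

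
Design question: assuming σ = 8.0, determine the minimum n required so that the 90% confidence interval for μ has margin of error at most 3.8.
n ≥ 12

For margin E ≤ 3.8:
n ≥ (z* · σ / E)²
n ≥ (1.645 · 8.0 / 3.8)²
n ≥ 11.99

Minimum n = 12 (rounding up)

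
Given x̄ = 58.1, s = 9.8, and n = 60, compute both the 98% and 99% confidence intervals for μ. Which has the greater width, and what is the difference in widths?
99% CI is wider by 0.69

df = 59
98% CI: t* = 2.391, (55.07, 61.13), width = 2 · t* · s/√n = 6.05
99% CI: t* = 2.662, (54.73, 61.47), width = 2 · t* · s/√n = 6.74

The 99% CI is wider by 6.74 - 6.05 = 0.69.
Higher confidence requires a wider interval.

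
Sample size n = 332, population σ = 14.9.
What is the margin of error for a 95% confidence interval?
Margin of error = 1.60

Margin of error = z* · σ/√n
= 1.960 · 14.9/√332
= 1.960 · 14.9/18.2209
= 1.60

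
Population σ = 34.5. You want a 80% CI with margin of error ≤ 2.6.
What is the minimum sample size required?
n ≥ 290

For margin E ≤ 2.6:
n ≥ (z* · σ / E)²
n ≥ (1.282 · 34.5 / 2.6)²
n ≥ 289.38

Minimum n = 290 (rounding up)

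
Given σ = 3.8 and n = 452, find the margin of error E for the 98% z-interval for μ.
Margin of error = 0.42

Margin of error = z* · σ/√n
= 2.326 · 3.8/√452
= 2.326 · 3.8/21.2603
= 0.42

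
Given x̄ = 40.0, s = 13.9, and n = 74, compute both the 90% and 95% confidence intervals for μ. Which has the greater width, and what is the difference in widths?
95% CI is wider by 1.06

df = 73
90% CI: t* = 1.666, (37.31, 42.69), width = 2 · t* · s/√n = 5.38
95% CI: t* = 1.993, (36.78, 43.22), width = 2 · t* · s/√n = 6.44

The 95% CI is wider by 6.44 - 5.38 = 1.06.
Higher confidence requires a wider interval.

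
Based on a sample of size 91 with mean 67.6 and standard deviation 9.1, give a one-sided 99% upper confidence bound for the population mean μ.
μ ≤ 69.86

Upper bound (one-sided):
t* = 2.368 (one-sided for 99%)
Upper bound = x̄ + t* · s/√n = 67.6 + 2.368 · 9.1/√91 = 69.86

We are 99% confident that μ ≤ 69.86.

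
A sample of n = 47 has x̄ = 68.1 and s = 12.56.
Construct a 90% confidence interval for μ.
(65.02, 71.18)

t-interval (σ unknown):
df = n - 1 = 46
t* = 1.679 for 90% confidence

Margin of error = t* · s/√n = 1.679 · 12.56/√47 = 3.08

CI: (65.02, 71.18)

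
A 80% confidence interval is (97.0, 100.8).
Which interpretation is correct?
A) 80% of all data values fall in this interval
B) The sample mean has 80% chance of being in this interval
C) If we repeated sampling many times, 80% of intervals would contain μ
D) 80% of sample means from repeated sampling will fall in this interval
C

A) Wrong — a CI is about the parameter μ, not individual data values.
B) Wrong — x̄ is observed and sits in the interval by construction.
C) Correct — this is the frequentist long-run coverage interpretation.
D) Wrong — coverage applies to intervals containing μ, not to future x̄ values.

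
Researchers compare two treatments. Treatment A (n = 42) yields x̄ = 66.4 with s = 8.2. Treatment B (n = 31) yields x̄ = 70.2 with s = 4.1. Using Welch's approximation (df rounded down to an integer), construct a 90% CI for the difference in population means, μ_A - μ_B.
(-6.24, -1.36)

Difference: x̄₁ - x̄₂ = -3.80
SE = √(s₁²/n₁ + s₂²/n₂) = √(8.2²/42 + 4.1²/31) = 1.4640
df = 63.52 → 63 (Welch–Satterthwaite, rounded down)
t* = 1.669

CI: -3.80 ± 1.669 · 1.4640 = -3.80 ± 2.44 = (-6.24, -1.36)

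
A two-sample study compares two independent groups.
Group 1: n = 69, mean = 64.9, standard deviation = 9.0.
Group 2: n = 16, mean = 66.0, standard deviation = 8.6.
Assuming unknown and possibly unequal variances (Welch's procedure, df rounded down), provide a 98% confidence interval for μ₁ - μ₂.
(-7.12, 4.92)

Difference: x̄₁ - x̄₂ = -1.10
SE = √(s₁²/n₁ + s₂²/n₂) = √(9.0²/69 + 8.6²/16) = 2.4076
df = 23.26 → 23 (Welch–Satterthwaite, rounded down)
t* = 2.500

CI: -1.10 ± 2.500 · 2.4076 = -1.10 ± 6.02 = (-7.12, 4.92)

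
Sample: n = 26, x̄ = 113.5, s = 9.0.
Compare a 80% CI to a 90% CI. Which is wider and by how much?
90% CI is wider by 1.38

df = 25
80% CI: t* = 1.316, (111.18, 115.82), width = 2 · t* · s/√n = 4.65
90% CI: t* = 1.708, (110.49, 116.51), width = 2 · t* · s/√n = 6.03

The 90% CI is wider by 6.03 - 4.65 = 1.38.
Higher confidence requires a wider interval.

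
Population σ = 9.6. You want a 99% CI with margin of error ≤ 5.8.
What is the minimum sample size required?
n ≥ 19

For margin E ≤ 5.8:
n ≥ (z* · σ / E)²
n ≥ (2.576 · 9.6 / 5.8)²
n ≥ 18.18

Minimum n = 19 (rounding up)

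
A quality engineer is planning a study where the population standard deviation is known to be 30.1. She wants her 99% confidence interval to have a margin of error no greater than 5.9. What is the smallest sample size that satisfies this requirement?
n ≥ 173

For margin E ≤ 5.9:
n ≥ (z* · σ / E)²
n ≥ (2.576 · 30.1 / 5.9)²
n ≥ 172.71

Minimum n = 173 (rounding up)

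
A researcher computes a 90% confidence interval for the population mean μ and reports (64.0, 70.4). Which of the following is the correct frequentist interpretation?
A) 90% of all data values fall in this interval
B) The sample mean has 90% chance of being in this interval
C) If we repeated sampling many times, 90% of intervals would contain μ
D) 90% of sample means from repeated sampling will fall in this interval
C

A) Wrong — a CI is about the parameter μ, not individual data values.
B) Wrong — x̄ is observed and sits in the interval by construction.
C) Correct — this is the frequentist long-run coverage interpretation.
D) Wrong — coverage applies to intervals containing μ, not to future x̄ values.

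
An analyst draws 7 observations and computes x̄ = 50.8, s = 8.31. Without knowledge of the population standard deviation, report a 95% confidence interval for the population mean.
(43.11, 58.49)

t-interval (σ unknown):
df = n - 1 = 6
t* = 2.447 for 95% confidence

Margin of error = t* · s/√n = 2.447 · 8.31/√7 = 7.69

CI: (43.11, 58.49)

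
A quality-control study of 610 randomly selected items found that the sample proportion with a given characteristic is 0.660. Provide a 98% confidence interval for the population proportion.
(0.615, 0.705)

Proportion CI:
SE = √(p̂(1-p̂)/n) = √(0.660 · 0.340 / 610) = 0.01918

z* = 2.326
Margin = z* · SE = 2.326 · 0.01918 = 0.0446

CI: 0.660 ± 0.0446 = (0.615, 0.705)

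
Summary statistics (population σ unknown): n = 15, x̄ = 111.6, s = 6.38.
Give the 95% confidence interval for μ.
(108.07, 115.13)

t-interval (σ unknown):
df = n - 1 = 14
t* = 2.145 for 95% confidence

Margin of error = t* · s/√n = 2.145 · 6.38/√15 = 3.53

CI: (108.07, 115.13)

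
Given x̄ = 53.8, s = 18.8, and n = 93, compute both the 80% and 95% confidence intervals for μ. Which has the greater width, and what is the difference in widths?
95% CI is wider by 2.71

df = 92
80% CI: t* = 1.291, (51.28, 56.32), width = 2 · t* · s/√n = 5.03
95% CI: t* = 1.986, (49.93, 57.67), width = 2 · t* · s/√n = 7.74

The 95% CI is wider by 7.74 - 5.03 = 2.71.
Higher confidence requires a wider interval.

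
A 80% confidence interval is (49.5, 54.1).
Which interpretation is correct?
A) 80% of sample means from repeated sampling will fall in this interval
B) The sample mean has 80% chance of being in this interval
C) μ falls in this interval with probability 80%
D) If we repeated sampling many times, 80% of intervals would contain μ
D

A) Wrong — coverage applies to intervals containing μ, not to future x̄ values.
B) Wrong — x̄ is observed and sits in the interval by construction.
C) Wrong — μ is fixed; the randomness lives in the interval, not in μ.
D) Correct — this is the frequentist long-run coverage interpretation.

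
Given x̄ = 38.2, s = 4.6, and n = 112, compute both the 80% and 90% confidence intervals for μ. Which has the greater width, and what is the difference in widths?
90% CI is wider by 0.32

df = 111
80% CI: t* = 1.289, (37.64, 38.76), width = 2 · t* · s/√n = 1.12
90% CI: t* = 1.659, (37.48, 38.92), width = 2 · t* · s/√n = 1.44

The 90% CI is wider by 1.44 - 1.12 = 0.32.
Higher confidence requires a wider interval.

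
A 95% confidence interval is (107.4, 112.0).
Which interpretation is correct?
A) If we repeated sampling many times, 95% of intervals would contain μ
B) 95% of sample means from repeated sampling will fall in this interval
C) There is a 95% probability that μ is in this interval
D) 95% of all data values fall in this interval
A

A) Correct — this is the frequentist long-run coverage interpretation.
B) Wrong — coverage applies to intervals containing μ, not to future x̄ values.
C) Wrong — μ is fixed; the randomness lives in the interval, not in μ.
D) Wrong — a CI is about the parameter μ, not individual data values.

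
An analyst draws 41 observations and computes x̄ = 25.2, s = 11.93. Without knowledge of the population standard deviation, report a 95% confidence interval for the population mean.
(21.43, 28.97)

t-interval (σ unknown):
df = n - 1 = 40
t* = 2.021 for 95% confidence

Margin of error = t* · s/√n = 2.021 · 11.93/√41 = 3.77

CI: (21.43, 28.97)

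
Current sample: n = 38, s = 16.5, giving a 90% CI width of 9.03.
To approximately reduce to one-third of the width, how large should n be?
n ≈ 342

CI width ∝ 1/√n
To reduce width by factor 3, need √n to grow by 3 → need 3² = 9 times as many samples.

Current: n = 38, width = 9.03
New: n = 342, width ≈ 2.94

Width reduced by factor of 9.03/2.94 = 3.07.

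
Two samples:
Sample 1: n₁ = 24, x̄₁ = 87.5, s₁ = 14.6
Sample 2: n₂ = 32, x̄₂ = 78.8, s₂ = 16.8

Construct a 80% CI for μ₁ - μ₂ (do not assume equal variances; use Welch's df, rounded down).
(3.24, 14.16)

Difference: x̄₁ - x̄₂ = 8.70
SE = √(s₁²/n₁ + s₂²/n₂) = √(14.6²/24 + 16.8²/32) = 4.2073
df = 52.76 → 52 (Welch–Satterthwaite, rounded down)
t* = 1.298

CI: 8.70 ± 1.298 · 4.2073 = 8.70 ± 5.46 = (3.24, 14.16)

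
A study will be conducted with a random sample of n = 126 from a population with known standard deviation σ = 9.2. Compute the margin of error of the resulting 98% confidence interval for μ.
Margin of error = 1.91

Margin of error = z* · σ/√n
= 2.326 · 9.2/√126
= 2.326 · 9.2/11.2250
= 1.91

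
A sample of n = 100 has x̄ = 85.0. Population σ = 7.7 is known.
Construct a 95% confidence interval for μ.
(83.49, 86.51)

z-interval (σ known):
z* = 1.960 for 95% confidence

Margin of error = z* · σ/√n = 1.960 · 7.7/√100 = 1.51

CI: (85.0 - 1.51, 85.0 + 1.51) = (83.49, 86.51)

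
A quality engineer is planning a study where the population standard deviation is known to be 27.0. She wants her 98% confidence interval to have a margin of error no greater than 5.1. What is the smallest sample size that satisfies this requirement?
n ≥ 152

For margin E ≤ 5.1:
n ≥ (z* · σ / E)²
n ≥ (2.326 · 27.0 / 5.1)²
n ≥ 151.64

Minimum n = 152 (rounding up)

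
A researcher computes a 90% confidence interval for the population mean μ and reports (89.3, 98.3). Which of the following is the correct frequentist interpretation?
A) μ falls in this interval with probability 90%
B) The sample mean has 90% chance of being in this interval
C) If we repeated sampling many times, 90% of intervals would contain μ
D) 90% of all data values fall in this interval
C

A) Wrong — μ is fixed; the randomness lives in the interval, not in μ.
B) Wrong — x̄ is observed and sits in the interval by construction.
C) Correct — this is the frequentist long-run coverage interpretation.
D) Wrong — a CI is about the parameter μ, not individual data values.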